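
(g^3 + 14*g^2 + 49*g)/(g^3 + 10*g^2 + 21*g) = (g + 7)/(g + 3)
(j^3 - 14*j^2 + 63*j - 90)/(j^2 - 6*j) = j - 8 + 15/j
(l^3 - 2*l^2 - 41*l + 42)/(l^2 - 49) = (l^2 + 5*l - 6)/(l + 7)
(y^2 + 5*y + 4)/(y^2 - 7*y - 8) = (y + 4)/(y - 8)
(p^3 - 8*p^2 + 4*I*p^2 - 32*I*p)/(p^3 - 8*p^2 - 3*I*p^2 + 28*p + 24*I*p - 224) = p/(p - 7*I)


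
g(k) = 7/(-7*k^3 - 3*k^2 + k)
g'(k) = 7*(21*k^2 + 6*k - 1)/(-7*k^3 - 3*k^2 + k)^2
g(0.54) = -4.87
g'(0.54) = 28.35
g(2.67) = -0.05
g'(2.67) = 0.05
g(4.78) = -0.01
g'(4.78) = 0.01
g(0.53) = -5.17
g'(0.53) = 30.81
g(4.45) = -0.01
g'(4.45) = 0.01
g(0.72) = -2.03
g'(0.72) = 8.36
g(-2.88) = 0.05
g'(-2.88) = 0.06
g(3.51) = -0.02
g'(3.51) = 0.02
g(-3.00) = 0.04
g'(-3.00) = 0.05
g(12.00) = 0.00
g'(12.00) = 0.00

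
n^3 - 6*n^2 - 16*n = n*(n - 8)*(n + 2)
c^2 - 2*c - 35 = (c - 7)*(c + 5)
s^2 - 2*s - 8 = (s - 4)*(s + 2)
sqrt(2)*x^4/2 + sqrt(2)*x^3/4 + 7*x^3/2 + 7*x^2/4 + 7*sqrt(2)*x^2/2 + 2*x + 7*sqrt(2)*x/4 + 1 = (x/2 + sqrt(2)/2)*(x + sqrt(2)/2)*(x + 2*sqrt(2))*(sqrt(2)*x + sqrt(2)/2)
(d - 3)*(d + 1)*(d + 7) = d^3 + 5*d^2 - 17*d - 21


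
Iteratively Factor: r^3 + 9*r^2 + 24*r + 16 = (r + 4)*(r^2 + 5*r + 4) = (r + 1)*(r + 4)*(r + 4)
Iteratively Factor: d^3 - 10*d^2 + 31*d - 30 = (d - 2)*(d^2 - 8*d + 15) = (d - 3)*(d - 2)*(d - 5)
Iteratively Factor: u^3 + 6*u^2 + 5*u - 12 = (u + 3)*(u^2 + 3*u - 4) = (u + 3)*(u + 4)*(u - 1)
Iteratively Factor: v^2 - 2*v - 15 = (v + 3)*(v - 5)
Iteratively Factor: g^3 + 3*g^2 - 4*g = (g - 1)*(g^2 + 4*g) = (g - 1)*(g + 4)*(g)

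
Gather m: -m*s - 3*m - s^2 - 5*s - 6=m*(-s - 3) - s^2 - 5*s - 6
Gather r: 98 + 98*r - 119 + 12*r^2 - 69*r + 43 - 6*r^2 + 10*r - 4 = 6*r^2 + 39*r + 18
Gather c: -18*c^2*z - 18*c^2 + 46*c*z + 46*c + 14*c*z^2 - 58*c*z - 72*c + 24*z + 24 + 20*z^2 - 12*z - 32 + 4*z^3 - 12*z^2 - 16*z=c^2*(-18*z - 18) + c*(14*z^2 - 12*z - 26) + 4*z^3 + 8*z^2 - 4*z - 8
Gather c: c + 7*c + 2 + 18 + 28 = 8*c + 48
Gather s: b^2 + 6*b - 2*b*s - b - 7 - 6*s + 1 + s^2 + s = b^2 + 5*b + s^2 + s*(-2*b - 5) - 6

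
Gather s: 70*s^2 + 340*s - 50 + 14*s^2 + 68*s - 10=84*s^2 + 408*s - 60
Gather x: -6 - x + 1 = -x - 5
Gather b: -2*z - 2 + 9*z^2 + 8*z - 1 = 9*z^2 + 6*z - 3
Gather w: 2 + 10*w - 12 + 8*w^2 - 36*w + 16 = 8*w^2 - 26*w + 6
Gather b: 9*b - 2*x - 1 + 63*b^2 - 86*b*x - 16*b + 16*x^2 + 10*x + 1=63*b^2 + b*(-86*x - 7) + 16*x^2 + 8*x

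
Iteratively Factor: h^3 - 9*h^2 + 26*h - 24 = (h - 2)*(h^2 - 7*h + 12) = (h - 4)*(h - 2)*(h - 3)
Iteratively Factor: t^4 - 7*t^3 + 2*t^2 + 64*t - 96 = (t - 2)*(t^3 - 5*t^2 - 8*t + 48) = (t - 4)*(t - 2)*(t^2 - t - 12) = (t - 4)*(t - 2)*(t + 3)*(t - 4)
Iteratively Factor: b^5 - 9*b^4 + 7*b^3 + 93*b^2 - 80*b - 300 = (b + 2)*(b^4 - 11*b^3 + 29*b^2 + 35*b - 150) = (b - 3)*(b + 2)*(b^3 - 8*b^2 + 5*b + 50) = (b - 3)*(b + 2)^2*(b^2 - 10*b + 25) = (b - 5)*(b - 3)*(b + 2)^2*(b - 5)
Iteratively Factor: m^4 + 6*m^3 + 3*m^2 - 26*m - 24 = (m + 3)*(m^3 + 3*m^2 - 6*m - 8) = (m + 1)*(m + 3)*(m^2 + 2*m - 8) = (m + 1)*(m + 3)*(m + 4)*(m - 2)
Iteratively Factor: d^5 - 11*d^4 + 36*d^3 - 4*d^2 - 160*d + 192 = (d - 4)*(d^4 - 7*d^3 + 8*d^2 + 28*d - 48) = (d - 4)*(d - 2)*(d^3 - 5*d^2 - 2*d + 24) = (d - 4)*(d - 2)*(d + 2)*(d^2 - 7*d + 12) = (d - 4)*(d - 3)*(d - 2)*(d + 2)*(d - 4)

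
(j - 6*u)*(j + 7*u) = j^2 + j*u - 42*u^2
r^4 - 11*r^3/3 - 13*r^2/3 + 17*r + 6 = (r - 3)^2*(r + 1/3)*(r + 2)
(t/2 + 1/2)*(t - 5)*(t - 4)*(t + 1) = t^4/2 - 7*t^3/2 + 3*t^2/2 + 31*t/2 + 10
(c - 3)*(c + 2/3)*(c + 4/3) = c^3 - c^2 - 46*c/9 - 8/3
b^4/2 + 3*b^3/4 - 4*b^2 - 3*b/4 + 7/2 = (b/2 + 1/2)*(b - 2)*(b - 1)*(b + 7/2)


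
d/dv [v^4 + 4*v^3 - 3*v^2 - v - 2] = 4*v^3 + 12*v^2 - 6*v - 1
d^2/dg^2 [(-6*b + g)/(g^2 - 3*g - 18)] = 2*((6*b - g)*(2*g - 3)^2 + 3*(2*b - g + 1)*(-g^2 + 3*g + 18))/(-g^2 + 3*g + 18)^3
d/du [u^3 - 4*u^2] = u*(3*u - 8)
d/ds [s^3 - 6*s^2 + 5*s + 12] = 3*s^2 - 12*s + 5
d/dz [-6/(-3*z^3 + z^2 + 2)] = 6*z*(2 - 9*z)/(-3*z^3 + z^2 + 2)^2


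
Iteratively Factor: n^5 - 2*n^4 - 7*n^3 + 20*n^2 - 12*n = (n - 1)*(n^4 - n^3 - 8*n^2 + 12*n) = n*(n - 1)*(n^3 - n^2 - 8*n + 12) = n*(n - 2)*(n - 1)*(n^2 + n - 6) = n*(n - 2)^2*(n - 1)*(n + 3)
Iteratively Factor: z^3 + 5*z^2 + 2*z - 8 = (z + 4)*(z^2 + z - 2) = (z + 2)*(z + 4)*(z - 1)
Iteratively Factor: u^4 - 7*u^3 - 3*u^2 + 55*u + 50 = (u + 2)*(u^3 - 9*u^2 + 15*u + 25) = (u - 5)*(u + 2)*(u^2 - 4*u - 5) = (u - 5)*(u + 1)*(u + 2)*(u - 5)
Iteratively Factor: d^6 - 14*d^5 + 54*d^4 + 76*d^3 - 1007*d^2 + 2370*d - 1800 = (d - 3)*(d^5 - 11*d^4 + 21*d^3 + 139*d^2 - 590*d + 600) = (d - 3)*(d + 4)*(d^4 - 15*d^3 + 81*d^2 - 185*d + 150) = (d - 3)^2*(d + 4)*(d^3 - 12*d^2 + 45*d - 50) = (d - 5)*(d - 3)^2*(d + 4)*(d^2 - 7*d + 10) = (d - 5)*(d - 3)^2*(d - 2)*(d + 4)*(d - 5)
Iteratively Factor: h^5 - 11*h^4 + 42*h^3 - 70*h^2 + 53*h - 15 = (h - 5)*(h^4 - 6*h^3 + 12*h^2 - 10*h + 3) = (h - 5)*(h - 1)*(h^3 - 5*h^2 + 7*h - 3) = (h - 5)*(h - 1)^2*(h^2 - 4*h + 3) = (h - 5)*(h - 1)^3*(h - 3)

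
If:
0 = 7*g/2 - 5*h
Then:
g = 10*h/7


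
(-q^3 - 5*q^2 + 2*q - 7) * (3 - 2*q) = 2*q^4 + 7*q^3 - 19*q^2 + 20*q - 21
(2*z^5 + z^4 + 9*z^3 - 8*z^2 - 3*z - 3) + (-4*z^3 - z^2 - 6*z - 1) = 2*z^5 + z^4 + 5*z^3 - 9*z^2 - 9*z - 4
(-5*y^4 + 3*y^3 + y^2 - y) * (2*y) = -10*y^5 + 6*y^4 + 2*y^3 - 2*y^2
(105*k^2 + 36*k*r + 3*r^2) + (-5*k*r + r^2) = 105*k^2 + 31*k*r + 4*r^2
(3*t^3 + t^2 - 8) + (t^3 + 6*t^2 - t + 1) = 4*t^3 + 7*t^2 - t - 7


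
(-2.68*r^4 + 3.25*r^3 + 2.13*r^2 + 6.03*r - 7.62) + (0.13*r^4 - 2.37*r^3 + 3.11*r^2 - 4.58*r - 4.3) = -2.55*r^4 + 0.88*r^3 + 5.24*r^2 + 1.45*r - 11.92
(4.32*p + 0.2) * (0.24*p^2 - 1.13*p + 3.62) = 1.0368*p^3 - 4.8336*p^2 + 15.4124*p + 0.724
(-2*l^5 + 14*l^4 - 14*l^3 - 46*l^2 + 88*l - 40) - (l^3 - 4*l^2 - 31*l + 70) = -2*l^5 + 14*l^4 - 15*l^3 - 42*l^2 + 119*l - 110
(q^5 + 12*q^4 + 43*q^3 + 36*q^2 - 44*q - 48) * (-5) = -5*q^5 - 60*q^4 - 215*q^3 - 180*q^2 + 220*q + 240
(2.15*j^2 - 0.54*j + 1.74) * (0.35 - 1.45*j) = -3.1175*j^3 + 1.5355*j^2 - 2.712*j + 0.609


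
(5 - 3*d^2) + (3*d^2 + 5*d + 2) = 5*d + 7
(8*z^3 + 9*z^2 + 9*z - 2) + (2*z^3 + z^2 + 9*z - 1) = 10*z^3 + 10*z^2 + 18*z - 3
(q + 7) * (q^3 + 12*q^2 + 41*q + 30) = q^4 + 19*q^3 + 125*q^2 + 317*q + 210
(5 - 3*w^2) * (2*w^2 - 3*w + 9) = -6*w^4 + 9*w^3 - 17*w^2 - 15*w + 45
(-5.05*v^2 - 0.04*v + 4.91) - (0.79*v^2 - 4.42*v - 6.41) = -5.84*v^2 + 4.38*v + 11.32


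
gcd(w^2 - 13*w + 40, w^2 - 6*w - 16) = w - 8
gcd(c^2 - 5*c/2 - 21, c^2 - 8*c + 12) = c - 6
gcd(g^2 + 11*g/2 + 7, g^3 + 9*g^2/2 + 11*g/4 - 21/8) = g + 7/2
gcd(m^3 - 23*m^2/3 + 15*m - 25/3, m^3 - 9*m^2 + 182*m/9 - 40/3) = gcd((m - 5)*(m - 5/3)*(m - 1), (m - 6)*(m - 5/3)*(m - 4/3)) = m - 5/3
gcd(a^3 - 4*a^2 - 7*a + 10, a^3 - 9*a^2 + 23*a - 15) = a^2 - 6*a + 5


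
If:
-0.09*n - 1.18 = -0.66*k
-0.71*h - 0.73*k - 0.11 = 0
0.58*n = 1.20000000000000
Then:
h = -2.28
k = 2.07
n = 2.07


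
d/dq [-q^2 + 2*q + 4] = 2 - 2*q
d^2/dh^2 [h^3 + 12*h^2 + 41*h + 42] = 6*h + 24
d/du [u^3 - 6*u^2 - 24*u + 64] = 3*u^2 - 12*u - 24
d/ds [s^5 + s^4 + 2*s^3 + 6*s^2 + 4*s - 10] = 5*s^4 + 4*s^3 + 6*s^2 + 12*s + 4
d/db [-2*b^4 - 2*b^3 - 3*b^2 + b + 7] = -8*b^3 - 6*b^2 - 6*b + 1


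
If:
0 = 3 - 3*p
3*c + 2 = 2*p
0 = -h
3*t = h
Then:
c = 0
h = 0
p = 1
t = 0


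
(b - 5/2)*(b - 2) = b^2 - 9*b/2 + 5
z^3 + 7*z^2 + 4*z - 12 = (z - 1)*(z + 2)*(z + 6)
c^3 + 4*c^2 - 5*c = c*(c - 1)*(c + 5)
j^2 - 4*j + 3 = (j - 3)*(j - 1)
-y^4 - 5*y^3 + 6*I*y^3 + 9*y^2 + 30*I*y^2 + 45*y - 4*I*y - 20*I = (y + 5)*(y - 4*I)*(I*y + 1)^2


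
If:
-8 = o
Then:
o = -8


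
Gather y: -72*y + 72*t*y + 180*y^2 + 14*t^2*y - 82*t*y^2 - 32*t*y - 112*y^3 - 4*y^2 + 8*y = -112*y^3 + y^2*(176 - 82*t) + y*(14*t^2 + 40*t - 64)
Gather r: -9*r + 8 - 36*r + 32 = 40 - 45*r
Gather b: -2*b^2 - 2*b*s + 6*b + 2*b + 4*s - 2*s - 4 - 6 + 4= -2*b^2 + b*(8 - 2*s) + 2*s - 6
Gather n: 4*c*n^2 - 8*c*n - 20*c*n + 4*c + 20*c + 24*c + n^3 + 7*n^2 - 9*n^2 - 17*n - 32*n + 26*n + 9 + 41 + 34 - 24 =48*c + n^3 + n^2*(4*c - 2) + n*(-28*c - 23) + 60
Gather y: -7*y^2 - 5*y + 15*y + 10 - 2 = -7*y^2 + 10*y + 8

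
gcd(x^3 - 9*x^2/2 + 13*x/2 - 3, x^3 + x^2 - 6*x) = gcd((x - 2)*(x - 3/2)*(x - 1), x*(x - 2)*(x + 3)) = x - 2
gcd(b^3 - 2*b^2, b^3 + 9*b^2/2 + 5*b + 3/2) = 1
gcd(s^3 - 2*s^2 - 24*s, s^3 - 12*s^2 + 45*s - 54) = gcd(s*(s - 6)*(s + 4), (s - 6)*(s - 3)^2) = s - 6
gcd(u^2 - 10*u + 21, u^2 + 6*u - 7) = 1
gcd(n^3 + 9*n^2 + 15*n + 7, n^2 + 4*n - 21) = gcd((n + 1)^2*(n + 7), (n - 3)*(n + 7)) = n + 7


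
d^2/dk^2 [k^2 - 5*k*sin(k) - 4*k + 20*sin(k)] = 5*k*sin(k) - 20*sin(k) - 10*cos(k) + 2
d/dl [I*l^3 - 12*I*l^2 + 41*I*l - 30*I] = I*(3*l^2 - 24*l + 41)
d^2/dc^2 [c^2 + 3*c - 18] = 2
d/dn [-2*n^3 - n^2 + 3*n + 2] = -6*n^2 - 2*n + 3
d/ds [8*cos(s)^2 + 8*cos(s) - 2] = -8*sin(s) - 8*sin(2*s)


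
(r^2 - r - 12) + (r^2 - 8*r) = 2*r^2 - 9*r - 12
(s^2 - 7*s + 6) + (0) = s^2 - 7*s + 6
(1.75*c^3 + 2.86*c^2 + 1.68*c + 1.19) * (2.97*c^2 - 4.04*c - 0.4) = 5.1975*c^5 + 1.4242*c^4 - 7.2648*c^3 - 4.3969*c^2 - 5.4796*c - 0.476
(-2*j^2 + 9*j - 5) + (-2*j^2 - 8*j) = -4*j^2 + j - 5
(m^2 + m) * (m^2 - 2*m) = m^4 - m^3 - 2*m^2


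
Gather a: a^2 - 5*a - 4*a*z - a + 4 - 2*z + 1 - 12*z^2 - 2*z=a^2 + a*(-4*z - 6) - 12*z^2 - 4*z + 5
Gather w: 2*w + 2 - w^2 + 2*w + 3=-w^2 + 4*w + 5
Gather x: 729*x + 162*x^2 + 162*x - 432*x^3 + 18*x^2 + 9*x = -432*x^3 + 180*x^2 + 900*x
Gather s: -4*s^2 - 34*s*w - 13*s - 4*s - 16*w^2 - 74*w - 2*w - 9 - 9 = -4*s^2 + s*(-34*w - 17) - 16*w^2 - 76*w - 18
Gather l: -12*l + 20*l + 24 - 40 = 8*l - 16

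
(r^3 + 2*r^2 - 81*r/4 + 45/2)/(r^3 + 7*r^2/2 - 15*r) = (r - 3/2)/r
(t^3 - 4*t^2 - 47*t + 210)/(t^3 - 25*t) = (t^2 + t - 42)/(t*(t + 5))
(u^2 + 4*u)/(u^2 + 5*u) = (u + 4)/(u + 5)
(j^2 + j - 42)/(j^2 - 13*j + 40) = (j^2 + j - 42)/(j^2 - 13*j + 40)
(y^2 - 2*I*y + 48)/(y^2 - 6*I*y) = (y^2 - 2*I*y + 48)/(y*(y - 6*I))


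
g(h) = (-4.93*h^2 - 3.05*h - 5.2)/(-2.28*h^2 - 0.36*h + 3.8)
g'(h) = (-9.86*h - 3.05)/(-2.28*h^2 - 0.36*h + 3.8) + (4.56*h + 0.36)*(-4.93*h^2 - 3.05*h - 5.2)/(-2.28*h^2 - 0.36*h + 3.8)^2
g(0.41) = -2.23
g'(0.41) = -3.69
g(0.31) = -1.91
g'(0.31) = -2.74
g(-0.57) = -1.55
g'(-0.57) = 1.85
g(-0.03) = -1.34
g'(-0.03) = -0.80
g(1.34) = 23.36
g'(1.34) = -173.78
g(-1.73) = 6.11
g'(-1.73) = 13.34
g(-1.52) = 12.99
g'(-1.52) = 79.74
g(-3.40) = 2.43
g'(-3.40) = 0.30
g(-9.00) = 2.12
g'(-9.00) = 0.00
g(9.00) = 2.35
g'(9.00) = -0.03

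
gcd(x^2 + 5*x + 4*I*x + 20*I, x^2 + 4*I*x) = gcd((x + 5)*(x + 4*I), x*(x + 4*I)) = x + 4*I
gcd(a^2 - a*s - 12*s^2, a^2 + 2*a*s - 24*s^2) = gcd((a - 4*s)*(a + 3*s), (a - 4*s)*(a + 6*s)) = -a + 4*s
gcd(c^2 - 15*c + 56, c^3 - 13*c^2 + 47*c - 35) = c - 7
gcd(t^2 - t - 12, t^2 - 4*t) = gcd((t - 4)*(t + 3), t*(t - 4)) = t - 4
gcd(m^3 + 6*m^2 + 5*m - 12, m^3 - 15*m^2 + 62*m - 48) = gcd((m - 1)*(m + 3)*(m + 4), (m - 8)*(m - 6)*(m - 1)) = m - 1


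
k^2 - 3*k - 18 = (k - 6)*(k + 3)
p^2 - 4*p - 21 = (p - 7)*(p + 3)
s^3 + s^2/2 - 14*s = s*(s - 7/2)*(s + 4)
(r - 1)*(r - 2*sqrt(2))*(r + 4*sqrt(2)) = r^3 - r^2 + 2*sqrt(2)*r^2 - 16*r - 2*sqrt(2)*r + 16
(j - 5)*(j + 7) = j^2 + 2*j - 35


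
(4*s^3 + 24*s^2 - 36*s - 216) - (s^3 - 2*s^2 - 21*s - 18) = 3*s^3 + 26*s^2 - 15*s - 198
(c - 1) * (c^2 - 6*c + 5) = c^3 - 7*c^2 + 11*c - 5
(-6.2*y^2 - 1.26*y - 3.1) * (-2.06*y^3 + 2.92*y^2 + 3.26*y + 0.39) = 12.772*y^5 - 15.5084*y^4 - 17.5052*y^3 - 15.5776*y^2 - 10.5974*y - 1.209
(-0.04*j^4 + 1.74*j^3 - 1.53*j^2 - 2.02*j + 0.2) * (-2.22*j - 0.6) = 0.0888*j^5 - 3.8388*j^4 + 2.3526*j^3 + 5.4024*j^2 + 0.768*j - 0.12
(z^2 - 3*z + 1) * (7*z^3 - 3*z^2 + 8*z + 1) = 7*z^5 - 24*z^4 + 24*z^3 - 26*z^2 + 5*z + 1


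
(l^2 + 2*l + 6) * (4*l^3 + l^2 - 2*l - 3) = 4*l^5 + 9*l^4 + 24*l^3 - l^2 - 18*l - 18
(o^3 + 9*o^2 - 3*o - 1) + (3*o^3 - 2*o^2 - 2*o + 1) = 4*o^3 + 7*o^2 - 5*o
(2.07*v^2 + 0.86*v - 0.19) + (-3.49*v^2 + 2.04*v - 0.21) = -1.42*v^2 + 2.9*v - 0.4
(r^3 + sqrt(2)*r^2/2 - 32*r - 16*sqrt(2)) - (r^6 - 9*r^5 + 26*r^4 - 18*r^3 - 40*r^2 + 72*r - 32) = -r^6 + 9*r^5 - 26*r^4 + 19*r^3 + sqrt(2)*r^2/2 + 40*r^2 - 104*r - 16*sqrt(2) + 32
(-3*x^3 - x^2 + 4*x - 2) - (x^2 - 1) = -3*x^3 - 2*x^2 + 4*x - 1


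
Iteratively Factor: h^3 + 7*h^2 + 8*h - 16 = (h + 4)*(h^2 + 3*h - 4) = (h + 4)^2*(h - 1)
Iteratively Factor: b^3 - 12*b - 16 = (b + 2)*(b^2 - 2*b - 8) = (b + 2)^2*(b - 4)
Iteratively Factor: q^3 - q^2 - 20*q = (q)*(q^2 - q - 20) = q*(q + 4)*(q - 5)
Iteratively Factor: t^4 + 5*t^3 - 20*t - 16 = (t + 4)*(t^3 + t^2 - 4*t - 4) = (t + 1)*(t + 4)*(t^2 - 4) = (t - 2)*(t + 1)*(t + 4)*(t + 2)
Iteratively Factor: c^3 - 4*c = (c)*(c^2 - 4) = c*(c + 2)*(c - 2)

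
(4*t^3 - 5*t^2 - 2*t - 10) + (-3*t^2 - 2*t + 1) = 4*t^3 - 8*t^2 - 4*t - 9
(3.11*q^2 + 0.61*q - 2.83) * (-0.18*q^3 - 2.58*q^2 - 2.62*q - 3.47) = -0.5598*q^5 - 8.1336*q^4 - 9.2126*q^3 - 5.0885*q^2 + 5.2979*q + 9.8201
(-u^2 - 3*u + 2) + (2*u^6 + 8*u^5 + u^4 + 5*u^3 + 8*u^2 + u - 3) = 2*u^6 + 8*u^5 + u^4 + 5*u^3 + 7*u^2 - 2*u - 1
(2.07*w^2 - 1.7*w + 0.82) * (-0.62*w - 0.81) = -1.2834*w^3 - 0.6227*w^2 + 0.8686*w - 0.6642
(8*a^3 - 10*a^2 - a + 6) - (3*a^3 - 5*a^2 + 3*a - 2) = 5*a^3 - 5*a^2 - 4*a + 8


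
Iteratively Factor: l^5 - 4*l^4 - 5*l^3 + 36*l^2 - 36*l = (l - 3)*(l^4 - l^3 - 8*l^2 + 12*l) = l*(l - 3)*(l^3 - l^2 - 8*l + 12) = l*(l - 3)*(l + 3)*(l^2 - 4*l + 4) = l*(l - 3)*(l - 2)*(l + 3)*(l - 2)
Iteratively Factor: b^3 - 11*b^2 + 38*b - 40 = (b - 2)*(b^2 - 9*b + 20) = (b - 4)*(b - 2)*(b - 5)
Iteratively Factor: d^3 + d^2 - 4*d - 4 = (d + 1)*(d^2 - 4) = (d - 2)*(d + 1)*(d + 2)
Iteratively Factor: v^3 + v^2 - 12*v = (v - 3)*(v^2 + 4*v) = (v - 3)*(v + 4)*(v)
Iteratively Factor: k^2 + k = (k)*(k + 1)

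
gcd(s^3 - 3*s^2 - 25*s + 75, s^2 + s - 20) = s + 5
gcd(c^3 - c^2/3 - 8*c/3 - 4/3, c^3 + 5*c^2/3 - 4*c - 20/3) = c - 2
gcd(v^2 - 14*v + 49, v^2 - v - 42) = v - 7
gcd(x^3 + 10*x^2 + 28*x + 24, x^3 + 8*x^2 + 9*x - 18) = x + 6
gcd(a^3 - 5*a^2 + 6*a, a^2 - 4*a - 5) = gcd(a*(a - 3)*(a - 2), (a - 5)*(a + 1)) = 1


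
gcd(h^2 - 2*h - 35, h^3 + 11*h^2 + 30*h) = h + 5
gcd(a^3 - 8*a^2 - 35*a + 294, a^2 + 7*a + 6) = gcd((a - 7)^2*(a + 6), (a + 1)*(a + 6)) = a + 6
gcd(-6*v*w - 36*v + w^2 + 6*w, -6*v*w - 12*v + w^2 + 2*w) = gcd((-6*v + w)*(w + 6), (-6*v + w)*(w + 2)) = 6*v - w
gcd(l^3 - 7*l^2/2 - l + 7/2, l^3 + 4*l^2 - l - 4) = l^2 - 1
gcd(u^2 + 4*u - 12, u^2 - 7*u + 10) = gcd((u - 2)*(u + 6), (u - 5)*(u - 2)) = u - 2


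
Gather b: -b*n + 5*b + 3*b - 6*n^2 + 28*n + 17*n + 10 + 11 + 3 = b*(8 - n) - 6*n^2 + 45*n + 24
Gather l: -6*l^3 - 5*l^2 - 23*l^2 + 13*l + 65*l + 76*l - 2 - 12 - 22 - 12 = -6*l^3 - 28*l^2 + 154*l - 48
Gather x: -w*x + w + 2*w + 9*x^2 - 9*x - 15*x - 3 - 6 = 3*w + 9*x^2 + x*(-w - 24) - 9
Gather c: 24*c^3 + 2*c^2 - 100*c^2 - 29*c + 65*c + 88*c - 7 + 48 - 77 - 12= 24*c^3 - 98*c^2 + 124*c - 48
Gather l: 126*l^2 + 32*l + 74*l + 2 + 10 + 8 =126*l^2 + 106*l + 20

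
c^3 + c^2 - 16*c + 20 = (c - 2)^2*(c + 5)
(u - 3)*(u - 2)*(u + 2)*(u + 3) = u^4 - 13*u^2 + 36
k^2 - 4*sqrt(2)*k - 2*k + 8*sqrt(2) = (k - 2)*(k - 4*sqrt(2))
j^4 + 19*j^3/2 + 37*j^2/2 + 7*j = j*(j + 1/2)*(j + 2)*(j + 7)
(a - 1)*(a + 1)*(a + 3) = a^3 + 3*a^2 - a - 3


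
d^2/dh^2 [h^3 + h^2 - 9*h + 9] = 6*h + 2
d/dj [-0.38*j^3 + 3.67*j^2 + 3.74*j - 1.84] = -1.14*j^2 + 7.34*j + 3.74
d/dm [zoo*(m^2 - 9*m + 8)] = zoo*(m + 1)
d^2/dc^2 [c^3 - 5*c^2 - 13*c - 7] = 6*c - 10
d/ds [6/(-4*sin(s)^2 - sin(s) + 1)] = 6*(8*sin(s) + 1)*cos(s)/(4*sin(s)^2 + sin(s) - 1)^2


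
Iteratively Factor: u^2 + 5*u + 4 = (u + 1)*(u + 4)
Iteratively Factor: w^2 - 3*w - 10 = (w - 5)*(w + 2)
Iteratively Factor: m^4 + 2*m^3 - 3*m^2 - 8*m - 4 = (m + 1)*(m^3 + m^2 - 4*m - 4) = (m + 1)*(m + 2)*(m^2 - m - 2) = (m + 1)^2*(m + 2)*(m - 2)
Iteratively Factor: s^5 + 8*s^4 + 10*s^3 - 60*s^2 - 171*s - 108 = (s + 3)*(s^4 + 5*s^3 - 5*s^2 - 45*s - 36) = (s + 3)*(s + 4)*(s^3 + s^2 - 9*s - 9) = (s - 3)*(s + 3)*(s + 4)*(s^2 + 4*s + 3) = (s - 3)*(s + 1)*(s + 3)*(s + 4)*(s + 3)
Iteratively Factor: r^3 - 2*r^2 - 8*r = (r - 4)*(r^2 + 2*r) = r*(r - 4)*(r + 2)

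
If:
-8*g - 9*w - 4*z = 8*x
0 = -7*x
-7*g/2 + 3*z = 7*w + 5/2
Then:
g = 45/49 - 110*z/49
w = 76*z/49 - 40/49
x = 0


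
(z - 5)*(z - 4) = z^2 - 9*z + 20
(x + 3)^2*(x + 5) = x^3 + 11*x^2 + 39*x + 45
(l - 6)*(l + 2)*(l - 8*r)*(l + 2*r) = l^4 - 6*l^3*r - 4*l^3 - 16*l^2*r^2 + 24*l^2*r - 12*l^2 + 64*l*r^2 + 72*l*r + 192*r^2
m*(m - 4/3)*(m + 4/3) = m^3 - 16*m/9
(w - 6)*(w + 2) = w^2 - 4*w - 12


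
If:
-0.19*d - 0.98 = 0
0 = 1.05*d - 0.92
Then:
No Solution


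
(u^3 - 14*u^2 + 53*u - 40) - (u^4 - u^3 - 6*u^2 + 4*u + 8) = -u^4 + 2*u^3 - 8*u^2 + 49*u - 48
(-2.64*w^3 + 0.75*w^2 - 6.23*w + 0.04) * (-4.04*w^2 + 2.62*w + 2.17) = 10.6656*w^5 - 9.9468*w^4 + 21.4054*w^3 - 14.8567*w^2 - 13.4143*w + 0.0868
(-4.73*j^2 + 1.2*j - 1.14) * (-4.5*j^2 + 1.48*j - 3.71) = 21.285*j^4 - 12.4004*j^3 + 24.4543*j^2 - 6.1392*j + 4.2294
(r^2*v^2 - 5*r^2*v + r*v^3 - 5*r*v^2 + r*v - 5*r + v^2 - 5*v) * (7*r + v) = 7*r^3*v^2 - 35*r^3*v + 8*r^2*v^3 - 40*r^2*v^2 + 7*r^2*v - 35*r^2 + r*v^4 - 5*r*v^3 + 8*r*v^2 - 40*r*v + v^3 - 5*v^2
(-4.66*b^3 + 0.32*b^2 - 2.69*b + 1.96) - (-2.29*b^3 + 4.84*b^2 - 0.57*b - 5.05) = -2.37*b^3 - 4.52*b^2 - 2.12*b + 7.01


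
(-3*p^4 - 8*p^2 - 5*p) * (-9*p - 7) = 27*p^5 + 21*p^4 + 72*p^3 + 101*p^2 + 35*p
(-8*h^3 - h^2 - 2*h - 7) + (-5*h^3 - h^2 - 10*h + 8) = -13*h^3 - 2*h^2 - 12*h + 1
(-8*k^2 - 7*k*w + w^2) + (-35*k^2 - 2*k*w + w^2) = -43*k^2 - 9*k*w + 2*w^2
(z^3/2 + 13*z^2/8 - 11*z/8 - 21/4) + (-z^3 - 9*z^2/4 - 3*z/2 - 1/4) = -z^3/2 - 5*z^2/8 - 23*z/8 - 11/2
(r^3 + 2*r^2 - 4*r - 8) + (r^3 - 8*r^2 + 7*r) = 2*r^3 - 6*r^2 + 3*r - 8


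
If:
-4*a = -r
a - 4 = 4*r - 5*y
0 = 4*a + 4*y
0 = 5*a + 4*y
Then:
No Solution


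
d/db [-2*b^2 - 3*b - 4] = -4*b - 3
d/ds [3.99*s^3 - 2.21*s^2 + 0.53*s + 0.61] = 11.97*s^2 - 4.42*s + 0.53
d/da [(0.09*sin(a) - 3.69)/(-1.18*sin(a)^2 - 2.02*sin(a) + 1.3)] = (0.1062*sin(a)^2 - 8.7084*sin(a) - 7.3368)*cos(a)/(1.3924*sin(a)^4 + 4.7672*sin(a)^3 + 1.0124*sin(a)^2 - 5.252*sin(a) + 1.69)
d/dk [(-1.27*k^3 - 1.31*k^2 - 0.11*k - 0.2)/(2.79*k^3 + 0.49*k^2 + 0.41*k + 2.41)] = (3.0326*k^4 - 0.4276*k^3 - 7.9913*k^2 - 6.1182*k - 0.1831)/(7.7841*k^6 + 2.7342*k^5 + 2.5279*k^4 + 13.8496*k^3 + 2.5299*k^2 + 1.9762*k + 5.8081)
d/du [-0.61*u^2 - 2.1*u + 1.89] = -1.22*u - 2.1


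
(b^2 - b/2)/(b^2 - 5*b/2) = (2*b - 1)/(2*b - 5)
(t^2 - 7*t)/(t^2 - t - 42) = t/(t + 6)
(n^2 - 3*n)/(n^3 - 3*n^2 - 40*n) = (3 - n)/(-n^2 + 3*n + 40)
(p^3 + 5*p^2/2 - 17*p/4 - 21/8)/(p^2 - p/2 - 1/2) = (p^2 + 2*p - 21/4)/(p - 1)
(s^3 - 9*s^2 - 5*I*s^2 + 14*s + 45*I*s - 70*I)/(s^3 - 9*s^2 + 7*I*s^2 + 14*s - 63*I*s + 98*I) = (s - 5*I)/(s + 7*I)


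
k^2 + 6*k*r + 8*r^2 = (k + 2*r)*(k + 4*r)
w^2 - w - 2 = (w - 2)*(w + 1)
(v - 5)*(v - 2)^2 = v^3 - 9*v^2 + 24*v - 20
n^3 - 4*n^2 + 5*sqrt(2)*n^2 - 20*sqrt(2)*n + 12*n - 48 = (n - 4)*(n + 2*sqrt(2))*(n + 3*sqrt(2))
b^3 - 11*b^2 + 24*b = b*(b - 8)*(b - 3)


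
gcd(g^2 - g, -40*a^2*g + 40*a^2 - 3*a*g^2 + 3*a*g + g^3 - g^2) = g - 1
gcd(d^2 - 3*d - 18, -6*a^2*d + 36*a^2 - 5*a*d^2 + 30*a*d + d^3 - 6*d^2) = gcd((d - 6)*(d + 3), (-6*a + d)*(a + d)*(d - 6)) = d - 6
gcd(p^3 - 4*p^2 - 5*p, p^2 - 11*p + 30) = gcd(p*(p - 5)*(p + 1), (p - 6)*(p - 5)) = p - 5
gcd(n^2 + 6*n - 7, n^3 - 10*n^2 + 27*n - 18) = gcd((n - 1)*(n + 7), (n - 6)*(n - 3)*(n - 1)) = n - 1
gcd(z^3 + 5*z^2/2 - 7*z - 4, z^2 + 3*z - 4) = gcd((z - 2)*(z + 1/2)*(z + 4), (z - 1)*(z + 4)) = z + 4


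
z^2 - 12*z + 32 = (z - 8)*(z - 4)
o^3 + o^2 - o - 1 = (o - 1)*(o + 1)^2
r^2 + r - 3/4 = (r - 1/2)*(r + 3/2)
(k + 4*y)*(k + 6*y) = k^2 + 10*k*y + 24*y^2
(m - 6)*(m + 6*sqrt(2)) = m^2 - 6*m + 6*sqrt(2)*m - 36*sqrt(2)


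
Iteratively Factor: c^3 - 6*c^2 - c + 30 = (c + 2)*(c^2 - 8*c + 15) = (c - 5)*(c + 2)*(c - 3)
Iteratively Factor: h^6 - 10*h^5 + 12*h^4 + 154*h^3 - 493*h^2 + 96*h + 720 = (h + 1)*(h^5 - 11*h^4 + 23*h^3 + 131*h^2 - 624*h + 720) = (h - 3)*(h + 1)*(h^4 - 8*h^3 - h^2 + 128*h - 240) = (h - 5)*(h - 3)*(h + 1)*(h^3 - 3*h^2 - 16*h + 48) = (h - 5)*(h - 4)*(h - 3)*(h + 1)*(h^2 + h - 12) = (h - 5)*(h - 4)*(h - 3)*(h + 1)*(h + 4)*(h - 3)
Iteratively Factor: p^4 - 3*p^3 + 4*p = (p - 2)*(p^3 - p^2 - 2*p) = (p - 2)*(p + 1)*(p^2 - 2*p) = (p - 2)^2*(p + 1)*(p)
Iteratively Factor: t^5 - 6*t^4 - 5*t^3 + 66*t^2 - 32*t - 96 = (t - 4)*(t^4 - 2*t^3 - 13*t^2 + 14*t + 24) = (t - 4)*(t + 1)*(t^3 - 3*t^2 - 10*t + 24) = (t - 4)*(t - 2)*(t + 1)*(t^2 - t - 12) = (t - 4)*(t - 2)*(t + 1)*(t + 3)*(t - 4)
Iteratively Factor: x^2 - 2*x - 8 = (x + 2)*(x - 4)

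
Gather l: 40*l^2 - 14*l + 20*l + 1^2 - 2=40*l^2 + 6*l - 1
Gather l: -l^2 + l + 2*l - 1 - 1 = -l^2 + 3*l - 2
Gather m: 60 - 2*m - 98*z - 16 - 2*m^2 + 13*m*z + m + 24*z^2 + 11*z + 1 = -2*m^2 + m*(13*z - 1) + 24*z^2 - 87*z + 45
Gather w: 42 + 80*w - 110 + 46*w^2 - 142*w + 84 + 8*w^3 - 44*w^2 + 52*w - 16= 8*w^3 + 2*w^2 - 10*w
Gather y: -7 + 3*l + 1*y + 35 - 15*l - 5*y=-12*l - 4*y + 28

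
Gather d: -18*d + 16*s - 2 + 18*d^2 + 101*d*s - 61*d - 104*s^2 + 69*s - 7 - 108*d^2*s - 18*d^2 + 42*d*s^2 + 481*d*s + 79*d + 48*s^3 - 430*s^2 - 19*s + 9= -108*d^2*s + d*(42*s^2 + 582*s) + 48*s^3 - 534*s^2 + 66*s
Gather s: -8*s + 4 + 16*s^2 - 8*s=16*s^2 - 16*s + 4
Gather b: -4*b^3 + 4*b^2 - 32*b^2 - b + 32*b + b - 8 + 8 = -4*b^3 - 28*b^2 + 32*b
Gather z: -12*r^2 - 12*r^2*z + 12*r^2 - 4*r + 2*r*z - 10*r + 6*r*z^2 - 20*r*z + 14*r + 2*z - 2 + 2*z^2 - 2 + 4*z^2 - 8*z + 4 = z^2*(6*r + 6) + z*(-12*r^2 - 18*r - 6)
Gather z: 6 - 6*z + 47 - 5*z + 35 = 88 - 11*z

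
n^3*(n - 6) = n^4 - 6*n^3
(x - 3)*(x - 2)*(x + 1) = x^3 - 4*x^2 + x + 6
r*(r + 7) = r^2 + 7*r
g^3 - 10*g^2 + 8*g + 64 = (g - 8)*(g - 4)*(g + 2)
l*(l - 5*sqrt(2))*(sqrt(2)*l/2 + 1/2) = sqrt(2)*l^3/2 - 9*l^2/2 - 5*sqrt(2)*l/2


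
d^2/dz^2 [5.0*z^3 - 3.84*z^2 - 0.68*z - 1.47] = 30.0*z - 7.68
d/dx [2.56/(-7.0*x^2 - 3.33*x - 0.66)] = (35.84*x + 8.5248)/(7.0*x^2 + 3.33*x + 0.66)^2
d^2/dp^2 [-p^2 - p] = -2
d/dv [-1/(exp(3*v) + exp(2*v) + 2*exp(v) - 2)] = (3*exp(2*v) + 2*exp(v) + 2)*exp(v)/(exp(3*v) + exp(2*v) + 2*exp(v) - 2)^2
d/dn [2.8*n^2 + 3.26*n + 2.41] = 5.6*n + 3.26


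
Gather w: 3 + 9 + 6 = 18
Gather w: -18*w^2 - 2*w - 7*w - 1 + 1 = -18*w^2 - 9*w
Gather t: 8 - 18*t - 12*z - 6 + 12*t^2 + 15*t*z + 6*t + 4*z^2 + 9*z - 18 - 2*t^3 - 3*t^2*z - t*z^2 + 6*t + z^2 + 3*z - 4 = -2*t^3 + t^2*(12 - 3*z) + t*(-z^2 + 15*z - 6) + 5*z^2 - 20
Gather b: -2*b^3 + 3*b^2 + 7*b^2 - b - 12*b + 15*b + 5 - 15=-2*b^3 + 10*b^2 + 2*b - 10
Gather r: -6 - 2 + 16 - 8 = 0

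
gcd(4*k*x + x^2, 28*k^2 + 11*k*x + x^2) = 4*k + x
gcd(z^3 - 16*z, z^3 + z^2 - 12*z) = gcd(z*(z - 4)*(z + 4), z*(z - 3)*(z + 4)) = z^2 + 4*z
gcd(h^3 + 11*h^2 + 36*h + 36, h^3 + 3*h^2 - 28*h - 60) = h^2 + 8*h + 12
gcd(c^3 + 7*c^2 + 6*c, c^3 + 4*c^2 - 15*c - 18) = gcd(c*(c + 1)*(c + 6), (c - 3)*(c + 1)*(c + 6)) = c^2 + 7*c + 6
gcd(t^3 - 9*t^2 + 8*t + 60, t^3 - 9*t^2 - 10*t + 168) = t - 6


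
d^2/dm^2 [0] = 0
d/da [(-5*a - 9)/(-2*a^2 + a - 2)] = (10*a^2 - 5*a - (4*a - 1)*(5*a + 9) + 10)/(2*a^2 - a + 2)^2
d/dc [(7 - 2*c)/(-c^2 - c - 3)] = (2*c^2 + 2*c - (2*c - 7)*(2*c + 1) + 6)/(c^2 + c + 3)^2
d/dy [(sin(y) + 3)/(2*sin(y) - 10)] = -4*cos(y)/(sin(y) - 5)^2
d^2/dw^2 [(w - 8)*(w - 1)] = 2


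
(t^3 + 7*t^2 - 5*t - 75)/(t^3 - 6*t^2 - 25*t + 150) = (t^2 + 2*t - 15)/(t^2 - 11*t + 30)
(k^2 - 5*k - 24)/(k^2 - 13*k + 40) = (k + 3)/(k - 5)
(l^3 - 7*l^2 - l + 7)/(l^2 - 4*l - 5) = (l^2 - 8*l + 7)/(l - 5)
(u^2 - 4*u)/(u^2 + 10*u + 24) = u*(u - 4)/(u^2 + 10*u + 24)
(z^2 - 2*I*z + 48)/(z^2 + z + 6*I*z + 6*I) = (z - 8*I)/(z + 1)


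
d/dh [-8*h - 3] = -8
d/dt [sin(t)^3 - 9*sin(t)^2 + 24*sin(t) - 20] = 3*(sin(t)^2 - 6*sin(t) + 8)*cos(t)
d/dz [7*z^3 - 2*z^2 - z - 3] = 21*z^2 - 4*z - 1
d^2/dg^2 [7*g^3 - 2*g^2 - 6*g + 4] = 42*g - 4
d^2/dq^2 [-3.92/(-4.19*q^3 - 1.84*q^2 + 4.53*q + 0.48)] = (-(98.5488*q + 14.4256)*(4.19*q^3 + 1.84*q^2 - 4.53*q - 0.48) + 3.92*(12.57*q^2 + 3.68*q - 4.53)*(25.14*q^2 + 7.36*q - 9.06))/(4.19*q^3 + 1.84*q^2 - 4.53*q - 0.48)^3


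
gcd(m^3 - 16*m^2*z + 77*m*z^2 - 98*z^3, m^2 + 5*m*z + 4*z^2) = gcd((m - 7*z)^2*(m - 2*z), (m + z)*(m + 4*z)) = 1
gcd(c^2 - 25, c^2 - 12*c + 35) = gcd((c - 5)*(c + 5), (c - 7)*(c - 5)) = c - 5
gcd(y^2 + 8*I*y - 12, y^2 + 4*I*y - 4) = y + 2*I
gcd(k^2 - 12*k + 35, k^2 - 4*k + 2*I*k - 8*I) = 1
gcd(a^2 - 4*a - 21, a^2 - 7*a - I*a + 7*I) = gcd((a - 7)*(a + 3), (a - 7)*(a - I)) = a - 7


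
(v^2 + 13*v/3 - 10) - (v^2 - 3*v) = 22*v/3 - 10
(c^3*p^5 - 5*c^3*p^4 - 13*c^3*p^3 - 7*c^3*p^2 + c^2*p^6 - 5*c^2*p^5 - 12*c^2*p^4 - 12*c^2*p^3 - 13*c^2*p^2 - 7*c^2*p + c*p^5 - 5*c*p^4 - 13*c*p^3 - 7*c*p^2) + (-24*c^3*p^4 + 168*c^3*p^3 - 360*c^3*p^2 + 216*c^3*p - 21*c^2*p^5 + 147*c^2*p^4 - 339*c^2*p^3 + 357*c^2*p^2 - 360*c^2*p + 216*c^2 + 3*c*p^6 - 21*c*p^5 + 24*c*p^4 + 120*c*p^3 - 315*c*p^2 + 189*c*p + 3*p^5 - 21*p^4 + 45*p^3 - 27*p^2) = c^3*p^5 - 29*c^3*p^4 + 155*c^3*p^3 - 367*c^3*p^2 + 216*c^3*p + c^2*p^6 - 26*c^2*p^5 + 135*c^2*p^4 - 351*c^2*p^3 + 344*c^2*p^2 - 367*c^2*p + 216*c^2 + 3*c*p^6 - 20*c*p^5 + 19*c*p^4 + 107*c*p^3 - 322*c*p^2 + 189*c*p + 3*p^5 - 21*p^4 + 45*p^3 - 27*p^2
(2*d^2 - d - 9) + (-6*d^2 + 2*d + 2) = -4*d^2 + d - 7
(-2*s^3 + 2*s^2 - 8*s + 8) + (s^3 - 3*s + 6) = -s^3 + 2*s^2 - 11*s + 14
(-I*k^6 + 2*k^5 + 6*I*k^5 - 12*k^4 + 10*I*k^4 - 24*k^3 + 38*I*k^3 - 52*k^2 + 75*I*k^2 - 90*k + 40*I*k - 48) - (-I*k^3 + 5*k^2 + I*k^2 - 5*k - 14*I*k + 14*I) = -I*k^6 + 2*k^5 + 6*I*k^5 - 12*k^4 + 10*I*k^4 - 24*k^3 + 39*I*k^3 - 57*k^2 + 74*I*k^2 - 85*k + 54*I*k - 48 - 14*I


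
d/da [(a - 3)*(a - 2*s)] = 2*a - 2*s - 3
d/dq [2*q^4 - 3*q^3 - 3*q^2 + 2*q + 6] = 8*q^3 - 9*q^2 - 6*q + 2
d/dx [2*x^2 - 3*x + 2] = 4*x - 3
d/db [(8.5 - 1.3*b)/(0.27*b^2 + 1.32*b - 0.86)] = (0.351*b^2 - 4.59*b - 10.102)/(0.0729*b^4 + 0.7128*b^3 + 1.278*b^2 - 2.2704*b + 0.7396)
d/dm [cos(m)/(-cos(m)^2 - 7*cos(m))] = -sin(m)/(cos(m) + 7)^2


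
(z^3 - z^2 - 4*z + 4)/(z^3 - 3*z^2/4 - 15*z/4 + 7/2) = 4*(z - 2)/(4*z - 7)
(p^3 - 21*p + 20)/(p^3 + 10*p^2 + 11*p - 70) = (p^2 - 5*p + 4)/(p^2 + 5*p - 14)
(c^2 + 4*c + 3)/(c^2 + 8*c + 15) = (c + 1)/(c + 5)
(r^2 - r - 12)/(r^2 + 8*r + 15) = (r - 4)/(r + 5)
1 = 1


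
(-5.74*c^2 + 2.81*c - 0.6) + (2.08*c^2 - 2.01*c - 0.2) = -3.66*c^2 + 0.8*c - 0.8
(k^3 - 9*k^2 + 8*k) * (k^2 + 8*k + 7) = k^5 - k^4 - 57*k^3 + k^2 + 56*k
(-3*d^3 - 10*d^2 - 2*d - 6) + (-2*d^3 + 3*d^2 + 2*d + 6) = -5*d^3 - 7*d^2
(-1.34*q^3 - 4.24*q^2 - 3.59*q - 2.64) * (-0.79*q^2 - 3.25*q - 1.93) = 1.0586*q^5 + 7.7046*q^4 + 19.2023*q^3 + 21.9363*q^2 + 15.5087*q + 5.0952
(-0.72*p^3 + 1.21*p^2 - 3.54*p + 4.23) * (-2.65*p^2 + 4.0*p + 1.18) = 1.908*p^5 - 6.0865*p^4 + 13.3714*p^3 - 23.9417*p^2 + 12.7428*p + 4.9914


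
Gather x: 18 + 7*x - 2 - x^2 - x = -x^2 + 6*x + 16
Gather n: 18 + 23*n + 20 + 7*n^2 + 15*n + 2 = 7*n^2 + 38*n + 40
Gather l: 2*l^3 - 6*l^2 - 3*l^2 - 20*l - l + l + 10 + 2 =2*l^3 - 9*l^2 - 20*l + 12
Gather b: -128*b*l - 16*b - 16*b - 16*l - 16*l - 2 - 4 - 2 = b*(-128*l - 32) - 32*l - 8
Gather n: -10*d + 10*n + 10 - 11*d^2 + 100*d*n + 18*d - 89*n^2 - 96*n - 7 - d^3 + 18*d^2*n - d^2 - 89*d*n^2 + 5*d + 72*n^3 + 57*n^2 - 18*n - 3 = -d^3 - 12*d^2 + 13*d + 72*n^3 + n^2*(-89*d - 32) + n*(18*d^2 + 100*d - 104)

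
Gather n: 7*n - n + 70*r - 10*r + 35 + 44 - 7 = 6*n + 60*r + 72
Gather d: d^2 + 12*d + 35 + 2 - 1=d^2 + 12*d + 36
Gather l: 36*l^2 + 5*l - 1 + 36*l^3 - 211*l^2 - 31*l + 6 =36*l^3 - 175*l^2 - 26*l + 5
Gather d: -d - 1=-d - 1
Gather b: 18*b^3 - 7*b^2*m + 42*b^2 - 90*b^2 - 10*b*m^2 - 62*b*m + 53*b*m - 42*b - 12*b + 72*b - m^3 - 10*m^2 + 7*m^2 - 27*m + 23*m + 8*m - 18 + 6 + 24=18*b^3 + b^2*(-7*m - 48) + b*(-10*m^2 - 9*m + 18) - m^3 - 3*m^2 + 4*m + 12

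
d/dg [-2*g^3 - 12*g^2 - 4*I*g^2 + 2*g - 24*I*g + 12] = -6*g^2 - 8*g*(3 + I) + 2 - 24*I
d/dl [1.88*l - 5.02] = 1.88000000000000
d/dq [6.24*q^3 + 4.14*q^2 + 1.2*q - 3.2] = 18.72*q^2 + 8.28*q + 1.2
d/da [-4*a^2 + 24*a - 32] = 24 - 8*a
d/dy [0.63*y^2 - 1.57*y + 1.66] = 1.26*y - 1.57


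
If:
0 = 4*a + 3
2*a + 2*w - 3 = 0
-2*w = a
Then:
No Solution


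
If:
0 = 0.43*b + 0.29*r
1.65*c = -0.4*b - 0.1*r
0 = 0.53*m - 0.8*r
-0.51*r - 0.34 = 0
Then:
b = 0.45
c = -0.07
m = -1.01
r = -0.67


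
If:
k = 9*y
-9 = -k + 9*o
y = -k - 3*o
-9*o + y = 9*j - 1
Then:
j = 106/117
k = 27/13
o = -10/13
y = 3/13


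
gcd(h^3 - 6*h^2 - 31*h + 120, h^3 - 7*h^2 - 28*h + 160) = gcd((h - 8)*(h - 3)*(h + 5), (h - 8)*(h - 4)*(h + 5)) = h^2 - 3*h - 40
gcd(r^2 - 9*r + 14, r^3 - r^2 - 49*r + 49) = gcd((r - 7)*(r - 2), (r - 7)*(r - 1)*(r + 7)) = r - 7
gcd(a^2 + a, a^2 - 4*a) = a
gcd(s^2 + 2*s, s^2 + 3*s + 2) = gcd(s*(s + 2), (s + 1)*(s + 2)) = s + 2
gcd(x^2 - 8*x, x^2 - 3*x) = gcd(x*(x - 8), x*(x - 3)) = x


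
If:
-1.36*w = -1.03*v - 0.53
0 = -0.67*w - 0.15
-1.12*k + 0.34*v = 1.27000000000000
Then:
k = -1.38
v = -0.81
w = -0.22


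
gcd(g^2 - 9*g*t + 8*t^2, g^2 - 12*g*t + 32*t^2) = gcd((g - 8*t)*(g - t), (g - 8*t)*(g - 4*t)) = -g + 8*t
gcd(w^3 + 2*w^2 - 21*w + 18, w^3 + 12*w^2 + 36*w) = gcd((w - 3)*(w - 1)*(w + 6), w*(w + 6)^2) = w + 6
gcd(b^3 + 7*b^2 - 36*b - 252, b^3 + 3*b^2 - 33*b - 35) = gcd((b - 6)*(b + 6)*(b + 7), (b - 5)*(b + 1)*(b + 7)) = b + 7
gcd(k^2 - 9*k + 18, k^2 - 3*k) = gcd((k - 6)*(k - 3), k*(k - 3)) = k - 3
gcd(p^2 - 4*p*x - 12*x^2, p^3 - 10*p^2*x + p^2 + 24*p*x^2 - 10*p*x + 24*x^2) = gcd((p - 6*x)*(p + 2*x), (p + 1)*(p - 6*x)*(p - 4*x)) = -p + 6*x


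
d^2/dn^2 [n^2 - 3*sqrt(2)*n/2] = 2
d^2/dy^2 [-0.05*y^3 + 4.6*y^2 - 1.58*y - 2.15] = 9.2 - 0.3*y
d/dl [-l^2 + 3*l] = 3 - 2*l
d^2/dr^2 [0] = 0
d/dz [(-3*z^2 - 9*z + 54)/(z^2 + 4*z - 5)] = 3*(-z^2 - 26*z - 57)/(z^4 + 8*z^3 + 6*z^2 - 40*z + 25)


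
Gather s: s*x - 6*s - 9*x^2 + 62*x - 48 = s*(x - 6) - 9*x^2 + 62*x - 48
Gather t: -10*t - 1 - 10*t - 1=-20*t - 2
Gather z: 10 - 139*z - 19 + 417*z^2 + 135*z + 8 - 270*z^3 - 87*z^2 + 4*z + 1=-270*z^3 + 330*z^2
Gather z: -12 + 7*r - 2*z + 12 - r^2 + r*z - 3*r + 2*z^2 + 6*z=-r^2 + 4*r + 2*z^2 + z*(r + 4)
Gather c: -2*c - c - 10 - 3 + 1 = -3*c - 12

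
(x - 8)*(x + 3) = x^2 - 5*x - 24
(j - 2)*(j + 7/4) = j^2 - j/4 - 7/2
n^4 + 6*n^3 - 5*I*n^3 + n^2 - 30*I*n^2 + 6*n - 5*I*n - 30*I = (n + 6)*(n - 5*I)*(n - I)*(n + I)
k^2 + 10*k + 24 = (k + 4)*(k + 6)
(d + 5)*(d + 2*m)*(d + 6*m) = d^3 + 8*d^2*m + 5*d^2 + 12*d*m^2 + 40*d*m + 60*m^2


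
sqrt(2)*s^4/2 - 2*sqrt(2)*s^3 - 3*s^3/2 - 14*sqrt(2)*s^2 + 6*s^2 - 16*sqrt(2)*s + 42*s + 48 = (s - 8)*(s + 2)*(s - 3*sqrt(2)/2)*(sqrt(2)*s/2 + sqrt(2))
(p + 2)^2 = p^2 + 4*p + 4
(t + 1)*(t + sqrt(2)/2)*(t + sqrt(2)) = t^3 + t^2 + 3*sqrt(2)*t^2/2 + t + 3*sqrt(2)*t/2 + 1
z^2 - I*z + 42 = (z - 7*I)*(z + 6*I)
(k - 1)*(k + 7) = k^2 + 6*k - 7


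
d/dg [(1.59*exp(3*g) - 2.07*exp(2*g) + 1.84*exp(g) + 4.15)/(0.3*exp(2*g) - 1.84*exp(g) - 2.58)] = (0.477*exp(4*g) - 5.8512*exp(3*g) - 9.0498*exp(2*g) + 8.1912*exp(g) + 2.8888)*exp(g)/(0.09*exp(4*g) - 1.104*exp(3*g) + 1.8376*exp(2*g) + 9.4944*exp(g) + 6.6564)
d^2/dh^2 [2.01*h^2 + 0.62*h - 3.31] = 4.02000000000000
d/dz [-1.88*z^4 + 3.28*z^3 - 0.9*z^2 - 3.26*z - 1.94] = -7.52*z^3 + 9.84*z^2 - 1.8*z - 3.26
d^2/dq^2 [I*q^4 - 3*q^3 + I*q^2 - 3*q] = 12*I*q^2 - 18*q + 2*I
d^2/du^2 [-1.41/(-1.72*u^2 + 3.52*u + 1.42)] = (8.342688*u^2 - 17.073408*u - 1.41*(3.44*u - 3.52)*(6.88*u - 7.04) - 6.887568)/(-1.72*u^2 + 3.52*u + 1.42)^3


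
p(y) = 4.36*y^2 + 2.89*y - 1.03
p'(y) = 8.72*y + 2.89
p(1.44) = 12.17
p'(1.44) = 15.45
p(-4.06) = 59.11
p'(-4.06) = -32.51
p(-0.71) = -0.88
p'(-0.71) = -3.30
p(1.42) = 11.87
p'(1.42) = 15.27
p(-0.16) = -1.38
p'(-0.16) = 1.49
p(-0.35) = -1.51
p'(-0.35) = -0.16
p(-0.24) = -1.47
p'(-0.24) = 0.80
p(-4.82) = 86.33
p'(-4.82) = -39.14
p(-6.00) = 138.59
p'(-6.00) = -49.43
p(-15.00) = 936.62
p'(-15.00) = -127.91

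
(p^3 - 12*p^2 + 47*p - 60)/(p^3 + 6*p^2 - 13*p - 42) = (p^2 - 9*p + 20)/(p^2 + 9*p + 14)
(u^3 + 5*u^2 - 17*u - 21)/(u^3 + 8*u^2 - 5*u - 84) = (u + 1)/(u + 4)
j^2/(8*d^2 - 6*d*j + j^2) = j^2/(8*d^2 - 6*d*j + j^2)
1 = 1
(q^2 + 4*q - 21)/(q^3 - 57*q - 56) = (q - 3)/(q^2 - 7*q - 8)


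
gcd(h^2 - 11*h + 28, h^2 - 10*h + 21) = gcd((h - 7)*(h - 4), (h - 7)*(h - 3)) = h - 7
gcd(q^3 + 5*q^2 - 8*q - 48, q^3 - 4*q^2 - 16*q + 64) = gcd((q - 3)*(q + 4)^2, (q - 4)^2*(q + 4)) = q + 4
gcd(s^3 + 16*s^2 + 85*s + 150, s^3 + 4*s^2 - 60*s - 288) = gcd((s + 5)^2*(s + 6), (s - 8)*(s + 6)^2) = s + 6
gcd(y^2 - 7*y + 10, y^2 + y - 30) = y - 5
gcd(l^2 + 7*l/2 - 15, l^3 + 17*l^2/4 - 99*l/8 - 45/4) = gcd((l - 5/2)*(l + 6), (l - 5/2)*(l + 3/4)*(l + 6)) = l^2 + 7*l/2 - 15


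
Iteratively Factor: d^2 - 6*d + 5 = (d - 5)*(d - 1)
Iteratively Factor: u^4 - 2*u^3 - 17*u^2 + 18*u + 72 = (u - 4)*(u^3 + 2*u^2 - 9*u - 18) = (u - 4)*(u - 3)*(u^2 + 5*u + 6) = (u - 4)*(u - 3)*(u + 3)*(u + 2)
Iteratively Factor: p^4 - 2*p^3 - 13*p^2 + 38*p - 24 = (p - 2)*(p^3 - 13*p + 12) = (p - 2)*(p + 4)*(p^2 - 4*p + 3) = (p - 2)*(p - 1)*(p + 4)*(p - 3)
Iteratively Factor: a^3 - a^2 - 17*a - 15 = (a + 1)*(a^2 - 2*a - 15) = (a - 5)*(a + 1)*(a + 3)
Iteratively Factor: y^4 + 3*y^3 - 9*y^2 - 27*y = (y + 3)*(y^3 - 9*y) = (y + 3)^2*(y^2 - 3*y) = (y - 3)*(y + 3)^2*(y)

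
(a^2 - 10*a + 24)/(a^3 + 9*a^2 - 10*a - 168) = (a - 6)/(a^2 + 13*a + 42)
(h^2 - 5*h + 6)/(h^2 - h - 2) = (h - 3)/(h + 1)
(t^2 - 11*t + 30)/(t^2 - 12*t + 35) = (t - 6)/(t - 7)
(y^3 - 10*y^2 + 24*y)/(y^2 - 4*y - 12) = y*(y - 4)/(y + 2)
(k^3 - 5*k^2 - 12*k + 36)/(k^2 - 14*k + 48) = (k^2 + k - 6)/(k - 8)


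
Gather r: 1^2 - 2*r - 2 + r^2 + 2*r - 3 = r^2 - 4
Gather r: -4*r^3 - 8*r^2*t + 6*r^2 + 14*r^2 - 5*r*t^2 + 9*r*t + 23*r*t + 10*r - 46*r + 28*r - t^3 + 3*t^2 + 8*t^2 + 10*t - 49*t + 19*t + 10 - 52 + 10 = -4*r^3 + r^2*(20 - 8*t) + r*(-5*t^2 + 32*t - 8) - t^3 + 11*t^2 - 20*t - 32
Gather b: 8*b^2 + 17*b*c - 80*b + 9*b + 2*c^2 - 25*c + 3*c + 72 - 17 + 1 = 8*b^2 + b*(17*c - 71) + 2*c^2 - 22*c + 56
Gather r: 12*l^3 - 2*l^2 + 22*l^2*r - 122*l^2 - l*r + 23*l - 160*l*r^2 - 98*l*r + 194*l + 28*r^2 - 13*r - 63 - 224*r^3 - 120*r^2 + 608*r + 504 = 12*l^3 - 124*l^2 + 217*l - 224*r^3 + r^2*(-160*l - 92) + r*(22*l^2 - 99*l + 595) + 441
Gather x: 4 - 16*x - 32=-16*x - 28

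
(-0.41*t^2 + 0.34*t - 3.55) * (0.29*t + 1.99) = -0.1189*t^3 - 0.7173*t^2 - 0.3529*t - 7.0645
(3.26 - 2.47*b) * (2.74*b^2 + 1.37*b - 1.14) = -6.7678*b^3 + 5.5485*b^2 + 7.282*b - 3.7164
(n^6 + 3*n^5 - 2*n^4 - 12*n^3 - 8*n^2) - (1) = n^6 + 3*n^5 - 2*n^4 - 12*n^3 - 8*n^2 - 1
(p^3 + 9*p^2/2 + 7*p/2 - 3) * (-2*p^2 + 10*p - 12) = -2*p^5 + p^4 + 26*p^3 - 13*p^2 - 72*p + 36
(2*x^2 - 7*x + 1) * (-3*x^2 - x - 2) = -6*x^4 + 19*x^3 + 13*x - 2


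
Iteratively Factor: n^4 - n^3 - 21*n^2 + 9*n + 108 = (n + 3)*(n^3 - 4*n^2 - 9*n + 36) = (n - 4)*(n + 3)*(n^2 - 9) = (n - 4)*(n + 3)^2*(n - 3)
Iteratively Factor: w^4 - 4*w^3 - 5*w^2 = (w)*(w^3 - 4*w^2 - 5*w) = w*(w + 1)*(w^2 - 5*w) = w^2*(w + 1)*(w - 5)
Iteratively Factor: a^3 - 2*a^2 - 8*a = (a)*(a^2 - 2*a - 8) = a*(a + 2)*(a - 4)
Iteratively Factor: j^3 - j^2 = (j)*(j^2 - j) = j^2*(j - 1)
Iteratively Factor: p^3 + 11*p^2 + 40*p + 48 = (p + 4)*(p^2 + 7*p + 12) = (p + 3)*(p + 4)*(p + 4)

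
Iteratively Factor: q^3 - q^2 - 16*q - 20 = (q - 5)*(q^2 + 4*q + 4) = (q - 5)*(q + 2)*(q + 2)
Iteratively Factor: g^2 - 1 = (g + 1)*(g - 1)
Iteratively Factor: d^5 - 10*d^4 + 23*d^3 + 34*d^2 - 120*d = (d - 5)*(d^4 - 5*d^3 - 2*d^2 + 24*d) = d*(d - 5)*(d^3 - 5*d^2 - 2*d + 24) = d*(d - 5)*(d - 3)*(d^2 - 2*d - 8) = d*(d - 5)*(d - 3)*(d + 2)*(d - 4)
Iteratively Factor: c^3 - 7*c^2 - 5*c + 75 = (c - 5)*(c^2 - 2*c - 15) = (c - 5)^2*(c + 3)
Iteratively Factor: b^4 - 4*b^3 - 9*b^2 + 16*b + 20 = (b - 2)*(b^3 - 2*b^2 - 13*b - 10) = (b - 2)*(b + 2)*(b^2 - 4*b - 5) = (b - 2)*(b + 1)*(b + 2)*(b - 5)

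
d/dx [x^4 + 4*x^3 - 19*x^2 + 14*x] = 4*x^3 + 12*x^2 - 38*x + 14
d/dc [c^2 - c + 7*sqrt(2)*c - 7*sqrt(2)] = 2*c - 1 + 7*sqrt(2)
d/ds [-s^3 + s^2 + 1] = s*(2 - 3*s)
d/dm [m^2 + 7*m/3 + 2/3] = 2*m + 7/3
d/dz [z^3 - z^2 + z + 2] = 3*z^2 - 2*z + 1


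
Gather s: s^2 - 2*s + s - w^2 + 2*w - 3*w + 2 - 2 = s^2 - s - w^2 - w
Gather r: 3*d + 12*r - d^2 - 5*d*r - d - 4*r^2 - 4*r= -d^2 + 2*d - 4*r^2 + r*(8 - 5*d)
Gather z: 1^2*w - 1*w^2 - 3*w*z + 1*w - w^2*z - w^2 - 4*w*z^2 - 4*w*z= -2*w^2 - 4*w*z^2 + 2*w + z*(-w^2 - 7*w)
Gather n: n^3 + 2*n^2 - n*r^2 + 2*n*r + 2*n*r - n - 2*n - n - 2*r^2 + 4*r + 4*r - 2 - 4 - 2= n^3 + 2*n^2 + n*(-r^2 + 4*r - 4) - 2*r^2 + 8*r - 8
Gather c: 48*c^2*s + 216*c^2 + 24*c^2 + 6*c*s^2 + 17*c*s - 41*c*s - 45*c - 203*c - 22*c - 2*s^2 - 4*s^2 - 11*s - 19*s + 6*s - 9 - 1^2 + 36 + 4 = c^2*(48*s + 240) + c*(6*s^2 - 24*s - 270) - 6*s^2 - 24*s + 30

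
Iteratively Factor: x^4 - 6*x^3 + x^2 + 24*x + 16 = (x - 4)*(x^3 - 2*x^2 - 7*x - 4) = (x - 4)*(x + 1)*(x^2 - 3*x - 4) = (x - 4)*(x + 1)^2*(x - 4)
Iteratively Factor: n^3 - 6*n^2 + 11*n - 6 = (n - 2)*(n^2 - 4*n + 3) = (n - 3)*(n - 2)*(n - 1)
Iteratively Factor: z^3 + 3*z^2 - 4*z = (z)*(z^2 + 3*z - 4) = z*(z - 1)*(z + 4)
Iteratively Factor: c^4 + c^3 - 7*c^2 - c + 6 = (c + 3)*(c^3 - 2*c^2 - c + 2) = (c + 1)*(c + 3)*(c^2 - 3*c + 2) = (c - 2)*(c + 1)*(c + 3)*(c - 1)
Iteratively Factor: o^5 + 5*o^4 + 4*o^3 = (o + 1)*(o^4 + 4*o^3) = (o + 1)*(o + 4)*(o^3) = o*(o + 1)*(o + 4)*(o^2) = o^2*(o + 1)*(o + 4)*(o)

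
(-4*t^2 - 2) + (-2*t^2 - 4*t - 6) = -6*t^2 - 4*t - 8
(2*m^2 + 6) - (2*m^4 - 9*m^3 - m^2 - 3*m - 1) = -2*m^4 + 9*m^3 + 3*m^2 + 3*m + 7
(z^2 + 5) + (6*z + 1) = z^2 + 6*z + 6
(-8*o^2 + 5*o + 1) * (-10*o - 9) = 80*o^3 + 22*o^2 - 55*o - 9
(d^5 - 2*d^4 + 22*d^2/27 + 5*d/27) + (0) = d^5 - 2*d^4 + 22*d^2/27 + 5*d/27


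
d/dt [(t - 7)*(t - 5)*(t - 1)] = 3*t^2 - 26*t + 47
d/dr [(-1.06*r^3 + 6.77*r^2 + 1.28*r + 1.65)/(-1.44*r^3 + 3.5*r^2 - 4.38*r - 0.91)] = (6.0388*r^4 + 12.972*r^3 - 24.1108*r^2 - 23.8714*r + 6.0622)/(2.0736*r^6 - 10.08*r^5 + 24.8644*r^4 - 28.0392*r^3 + 12.8144*r^2 + 7.9716*r + 0.8281)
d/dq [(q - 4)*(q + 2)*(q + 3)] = 3*q^2 + 2*q - 14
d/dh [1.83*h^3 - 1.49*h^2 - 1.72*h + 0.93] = 5.49*h^2 - 2.98*h - 1.72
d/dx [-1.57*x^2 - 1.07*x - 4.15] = -3.14*x - 1.07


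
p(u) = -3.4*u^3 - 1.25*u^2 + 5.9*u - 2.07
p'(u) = -10.2*u^2 - 2.5*u + 5.9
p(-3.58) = 116.79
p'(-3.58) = -115.88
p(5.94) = -723.72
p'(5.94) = -368.84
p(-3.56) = 114.49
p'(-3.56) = -114.47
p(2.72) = -63.69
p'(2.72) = -76.36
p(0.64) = 0.30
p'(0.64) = 0.12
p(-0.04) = -2.31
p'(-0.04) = 5.98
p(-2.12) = 12.20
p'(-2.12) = -34.64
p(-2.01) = 8.63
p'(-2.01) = -30.28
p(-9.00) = 2322.18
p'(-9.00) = -797.80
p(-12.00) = 5622.33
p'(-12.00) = -1432.90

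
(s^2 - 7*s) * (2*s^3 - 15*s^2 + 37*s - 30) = 2*s^5 - 29*s^4 + 142*s^3 - 289*s^2 + 210*s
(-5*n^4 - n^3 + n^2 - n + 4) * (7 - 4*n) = 20*n^5 - 31*n^4 - 11*n^3 + 11*n^2 - 23*n + 28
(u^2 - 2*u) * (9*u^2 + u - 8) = 9*u^4 - 17*u^3 - 10*u^2 + 16*u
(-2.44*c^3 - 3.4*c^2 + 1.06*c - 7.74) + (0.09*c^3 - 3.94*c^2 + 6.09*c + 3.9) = -2.35*c^3 - 7.34*c^2 + 7.15*c - 3.84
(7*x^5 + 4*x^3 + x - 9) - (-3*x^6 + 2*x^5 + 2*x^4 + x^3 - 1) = 3*x^6 + 5*x^5 - 2*x^4 + 3*x^3 + x - 8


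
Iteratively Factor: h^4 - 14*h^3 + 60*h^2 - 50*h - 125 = (h + 1)*(h^3 - 15*h^2 + 75*h - 125) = (h - 5)*(h + 1)*(h^2 - 10*h + 25) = (h - 5)^2*(h + 1)*(h - 5)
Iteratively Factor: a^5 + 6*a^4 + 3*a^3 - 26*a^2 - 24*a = (a + 1)*(a^4 + 5*a^3 - 2*a^2 - 24*a) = (a + 1)*(a + 4)*(a^3 + a^2 - 6*a) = (a - 2)*(a + 1)*(a + 4)*(a^2 + 3*a) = a*(a - 2)*(a + 1)*(a + 4)*(a + 3)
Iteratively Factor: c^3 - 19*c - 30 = (c + 2)*(c^2 - 2*c - 15) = (c - 5)*(c + 2)*(c + 3)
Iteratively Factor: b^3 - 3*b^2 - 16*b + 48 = (b - 4)*(b^2 + b - 12) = (b - 4)*(b + 4)*(b - 3)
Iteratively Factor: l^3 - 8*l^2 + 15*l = (l - 3)*(l^2 - 5*l) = (l - 5)*(l - 3)*(l)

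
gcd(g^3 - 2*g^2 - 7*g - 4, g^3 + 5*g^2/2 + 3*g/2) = g + 1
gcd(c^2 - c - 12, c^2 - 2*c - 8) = c - 4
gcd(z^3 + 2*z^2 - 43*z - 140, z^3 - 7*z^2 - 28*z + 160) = z + 5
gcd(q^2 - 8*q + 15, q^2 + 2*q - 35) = q - 5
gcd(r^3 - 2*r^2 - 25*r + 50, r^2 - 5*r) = r - 5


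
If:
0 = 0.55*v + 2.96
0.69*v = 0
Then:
No Solution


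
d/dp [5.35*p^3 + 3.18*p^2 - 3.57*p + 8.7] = 16.05*p^2 + 6.36*p - 3.57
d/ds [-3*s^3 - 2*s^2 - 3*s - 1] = -9*s^2 - 4*s - 3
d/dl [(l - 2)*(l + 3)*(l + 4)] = 3*l^2 + 10*l - 2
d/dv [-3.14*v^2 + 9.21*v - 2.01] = 9.21 - 6.28*v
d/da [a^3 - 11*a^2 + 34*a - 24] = 3*a^2 - 22*a + 34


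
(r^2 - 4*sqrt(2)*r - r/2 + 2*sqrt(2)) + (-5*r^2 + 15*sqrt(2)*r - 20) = -4*r^2 - r/2 + 11*sqrt(2)*r - 20 + 2*sqrt(2)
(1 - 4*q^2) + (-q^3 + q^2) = -q^3 - 3*q^2 + 1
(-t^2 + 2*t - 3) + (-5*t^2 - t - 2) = -6*t^2 + t - 5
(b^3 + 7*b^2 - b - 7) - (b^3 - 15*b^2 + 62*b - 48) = 22*b^2 - 63*b + 41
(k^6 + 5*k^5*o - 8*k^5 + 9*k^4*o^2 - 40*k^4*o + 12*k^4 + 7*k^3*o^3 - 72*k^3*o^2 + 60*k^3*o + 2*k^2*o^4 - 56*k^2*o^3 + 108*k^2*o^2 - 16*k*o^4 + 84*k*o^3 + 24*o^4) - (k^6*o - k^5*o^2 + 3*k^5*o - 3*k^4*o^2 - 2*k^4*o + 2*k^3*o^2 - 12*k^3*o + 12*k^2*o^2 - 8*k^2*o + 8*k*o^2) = -k^6*o + k^6 + k^5*o^2 + 2*k^5*o - 8*k^5 + 12*k^4*o^2 - 38*k^4*o + 12*k^4 + 7*k^3*o^3 - 74*k^3*o^2 + 72*k^3*o + 2*k^2*o^4 - 56*k^2*o^3 + 96*k^2*o^2 + 8*k^2*o - 16*k*o^4 + 84*k*o^3 - 8*k*o^2 + 24*o^4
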